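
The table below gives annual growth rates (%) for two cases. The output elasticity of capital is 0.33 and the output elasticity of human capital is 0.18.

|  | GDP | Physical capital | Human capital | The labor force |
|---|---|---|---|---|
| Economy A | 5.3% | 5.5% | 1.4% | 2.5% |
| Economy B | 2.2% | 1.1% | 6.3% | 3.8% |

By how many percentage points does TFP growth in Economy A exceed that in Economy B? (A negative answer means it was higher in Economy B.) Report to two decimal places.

3.17 percentage points

Labor's share = 1 − 0.33 − 0.18 = 0.49.
Economy A: TFP = 5.3 − 1.815 − 0.252 − 1.225 = 2.008%.
Economy B: TFP = 2.2 − 0.363 − 1.134 − 1.862 = -1.159%.
Difference = 2.008 − (-1.159) = 3.167 pp.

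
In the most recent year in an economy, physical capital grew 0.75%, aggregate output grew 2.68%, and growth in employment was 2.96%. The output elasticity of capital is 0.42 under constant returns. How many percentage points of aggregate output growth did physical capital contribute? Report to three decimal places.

Contribution = share × growth = 0.42 × 0.75 = 0.315 pp.

0.315 pp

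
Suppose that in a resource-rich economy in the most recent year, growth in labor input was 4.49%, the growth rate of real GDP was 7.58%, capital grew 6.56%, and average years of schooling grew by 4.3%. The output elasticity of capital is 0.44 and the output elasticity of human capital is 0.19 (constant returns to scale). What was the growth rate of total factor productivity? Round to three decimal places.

2.215%

Labor's share = 1 − 0.44 − 0.19 = 0.37.
Capital: 0.44 × 6.56 = 2.8864 pp.
Average years of schooling: 0.19 × 4.3 = 0.817 pp.
Labor input: 0.37 × 4.49 = 1.6613 pp.
TFP growth = 7.58 − 5.3647 = 2.2153%.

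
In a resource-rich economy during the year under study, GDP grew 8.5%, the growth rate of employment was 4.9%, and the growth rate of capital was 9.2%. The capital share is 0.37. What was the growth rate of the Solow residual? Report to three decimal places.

The Solow residual growth was 2.009%.

Labor's share = 1 − 0.37 = 0.63.
Capital: 0.37 × 9.2 = 3.404 pp.
Employment: 0.63 × 4.9 = 3.087 pp.
TFP growth = 8.5 − 6.491 = 2.009%.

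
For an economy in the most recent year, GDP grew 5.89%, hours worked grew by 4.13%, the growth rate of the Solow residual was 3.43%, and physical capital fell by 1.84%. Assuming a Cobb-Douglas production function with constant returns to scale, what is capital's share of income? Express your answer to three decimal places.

0.280

gY = gA + α·gK + (1−α)·gL, so gY − gA − gL = α(gK − gL).
5.89 − 3.43 − 4.13 = α × (-1.84 − 4.13).
-1.67 = -5.97 α, so α = 0.27973.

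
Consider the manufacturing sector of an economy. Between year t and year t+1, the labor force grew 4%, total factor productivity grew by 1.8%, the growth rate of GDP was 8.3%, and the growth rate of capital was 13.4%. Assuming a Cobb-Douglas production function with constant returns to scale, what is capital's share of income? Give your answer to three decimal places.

gY = gA + α·gK + (1−α)·gL, so gY − gA − gL = α(gK − gL).
8.3 − 1.8 − 4 = α × (13.4 − 4).
2.5 = 9.4 α, so α = 0.26596.

α = 0.266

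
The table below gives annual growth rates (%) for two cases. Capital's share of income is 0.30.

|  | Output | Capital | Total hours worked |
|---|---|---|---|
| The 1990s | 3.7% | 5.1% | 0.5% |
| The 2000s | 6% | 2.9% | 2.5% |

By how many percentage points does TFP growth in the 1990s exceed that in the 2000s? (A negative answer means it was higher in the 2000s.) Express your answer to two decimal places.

Labor's share = 1 − 0.3 = 0.7.
The 1990s: TFP = 3.7 − 1.53 − 0.35 = 1.82%.
The 2000s: TFP = 6 − 0.87 − 1.75 = 3.38%.
Difference = 1.82 − (3.38) = -1.56 pp.

-1.56 percentage points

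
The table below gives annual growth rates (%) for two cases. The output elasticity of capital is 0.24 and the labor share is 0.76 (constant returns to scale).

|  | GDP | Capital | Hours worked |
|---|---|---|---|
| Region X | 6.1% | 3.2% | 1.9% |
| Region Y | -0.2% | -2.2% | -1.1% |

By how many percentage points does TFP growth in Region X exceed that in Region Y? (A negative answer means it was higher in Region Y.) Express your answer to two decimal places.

Labor's share = 1 − 0.24 = 0.76.
Region X: TFP = 6.1 − 0.768 − 1.444 = 3.888%.
Region Y: TFP = -0.2 + 0.528 + 0.836 = 1.164%.
Difference = 3.888 − (1.164) = 2.724 pp.

2.72 percentage points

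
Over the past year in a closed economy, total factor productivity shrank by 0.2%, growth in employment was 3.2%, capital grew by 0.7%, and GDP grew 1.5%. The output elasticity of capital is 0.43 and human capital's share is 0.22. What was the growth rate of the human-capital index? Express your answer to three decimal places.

1.268%

Labor's share = 1 − 0.43 − 0.22 = 0.35.
gY = gA + 0.43×0.7 + 0.35×3.2 + 0.22×g.
0.22×g = 1.5 + 0.2 − 1.421 = 0.279.
g = 0.279 / 0.22 = 1.26818%.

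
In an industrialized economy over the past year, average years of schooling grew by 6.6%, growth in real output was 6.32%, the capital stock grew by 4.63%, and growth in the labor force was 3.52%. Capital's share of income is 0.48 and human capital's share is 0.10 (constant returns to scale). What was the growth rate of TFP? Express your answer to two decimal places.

1.96%

Labor's share = 1 − 0.48 − 0.1 = 0.42.
The capital stock: 0.48 × 4.63 = 2.2224 pp.
Average years of schooling: 0.1 × 6.6 = 0.66 pp.
The labor force: 0.42 × 3.52 = 1.4784 pp.
TFP growth = 6.32 − 4.3608 = 1.9592%.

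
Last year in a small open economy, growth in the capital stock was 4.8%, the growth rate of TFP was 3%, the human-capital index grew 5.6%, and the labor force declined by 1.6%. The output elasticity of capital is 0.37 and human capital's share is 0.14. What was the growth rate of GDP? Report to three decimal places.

4.776%

Labor's share = 1 − 0.37 − 0.14 = 0.49.
The capital stock: 0.37 × 4.8 = 1.776 pp.
The human-capital index: 0.14 × 5.6 = 0.784 pp.
The labor force: 0.49 × (-1.6) = -0.784 pp.
Output growth = 3 + 1.776 = 4.776%.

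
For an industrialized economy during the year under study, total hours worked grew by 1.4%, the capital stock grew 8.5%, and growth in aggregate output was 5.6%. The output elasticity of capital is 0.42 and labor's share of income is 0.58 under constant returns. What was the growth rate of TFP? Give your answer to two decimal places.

1.22%

Labor's share = 1 − 0.42 = 0.58.
The capital stock: 0.42 × 8.5 = 3.57 pp.
Total hours worked: 0.58 × 1.4 = 0.812 pp.
TFP growth = 5.6 − 4.382 = 1.218%.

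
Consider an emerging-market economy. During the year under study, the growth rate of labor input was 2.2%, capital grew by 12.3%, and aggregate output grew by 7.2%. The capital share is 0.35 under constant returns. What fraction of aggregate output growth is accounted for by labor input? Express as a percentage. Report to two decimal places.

Labor's share = 1 − 0.35 = 0.65.
Labor input contributed 0.65 × 2.2 = 1.43 pp.
Share of growth = 1.43 / 7.2 × 100 = 19.8611%.

Labor input accounted for 19.86% of growth.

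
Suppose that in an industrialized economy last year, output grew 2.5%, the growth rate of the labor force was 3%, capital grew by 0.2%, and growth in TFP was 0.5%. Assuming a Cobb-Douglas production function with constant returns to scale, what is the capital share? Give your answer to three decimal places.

gY = gA + α·gK + (1−α)·gL, so gY − gA − gL = α(gK − gL).
2.5 − 0.5 − 3 = α × (0.2 − 3).
-1 = -2.8 α, so α = 0.35714.

0.357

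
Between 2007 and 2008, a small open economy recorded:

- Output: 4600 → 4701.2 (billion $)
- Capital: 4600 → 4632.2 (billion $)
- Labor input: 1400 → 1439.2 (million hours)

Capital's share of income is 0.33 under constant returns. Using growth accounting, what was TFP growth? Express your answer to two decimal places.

TFP grew 0.09%.

Output growth = (4701.2 − 4600) / 4600 = 2.2%.
Capital growth = (4632.2 − 4600) / 4600 = 0.7%.
Labor input growth = (1439.2 − 1400) / 1400 = 2.8%.
Labor's share = 1 − 0.33 = 0.67.
Capital: 0.33 × 0.7 = 0.231 pp.
Labor input: 0.67 × 2.8 = 1.876 pp.
TFP growth = 2.2 − 2.107 = 0.093%.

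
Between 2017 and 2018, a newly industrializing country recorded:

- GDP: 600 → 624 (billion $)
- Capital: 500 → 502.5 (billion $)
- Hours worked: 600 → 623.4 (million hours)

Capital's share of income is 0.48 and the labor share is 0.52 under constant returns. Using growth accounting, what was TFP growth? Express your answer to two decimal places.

1.73%

GDP growth = (624 − 600) / 600 = 4%.
Capital growth = (502.5 − 500) / 500 = 0.5%.
Hours worked growth = (623.4 − 600) / 600 = 3.9%.
Labor's share = 1 − 0.48 = 0.52.
Capital: 0.48 × 0.5 = 0.24 pp.
Hours worked: 0.52 × 3.9 = 2.028 pp.
TFP growth = 4 − 2.268 = 1.732%.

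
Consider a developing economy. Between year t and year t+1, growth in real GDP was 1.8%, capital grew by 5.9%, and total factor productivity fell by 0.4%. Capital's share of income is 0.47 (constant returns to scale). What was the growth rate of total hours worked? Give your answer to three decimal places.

-1.081%

Labor's share = 1 − 0.47 = 0.53.
gY = gA + 0.47×5.9 + 0.53×g.
0.53×g = 1.8 + 0.4 − 2.773 = -0.573.
g = -0.573 / 0.53 = -1.08113%.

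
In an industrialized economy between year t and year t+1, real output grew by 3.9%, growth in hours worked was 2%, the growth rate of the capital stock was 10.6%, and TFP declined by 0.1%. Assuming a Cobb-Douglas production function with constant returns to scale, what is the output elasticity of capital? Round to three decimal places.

0.233

gY = gA + α·gK + (1−α)·gL, so gY − gA − gL = α(gK − gL).
3.9 + 0.1 − 2 = α × (10.6 − 2).
2 = 8.6 α, so α = 0.23256.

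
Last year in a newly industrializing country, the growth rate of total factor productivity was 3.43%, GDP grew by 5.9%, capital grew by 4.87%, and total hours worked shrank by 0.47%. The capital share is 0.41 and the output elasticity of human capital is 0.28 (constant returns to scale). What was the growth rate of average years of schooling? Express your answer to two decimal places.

Average years of schooling growth was 2.21%.

Labor's share = 1 − 0.41 − 0.28 = 0.31.
gY = gA + 0.41×4.87 + 0.31×(-0.47) + 0.28×g.
0.28×g = 5.9 − 3.43 − 1.851 = 0.619.
g = 0.619 / 0.28 = 2.2107%.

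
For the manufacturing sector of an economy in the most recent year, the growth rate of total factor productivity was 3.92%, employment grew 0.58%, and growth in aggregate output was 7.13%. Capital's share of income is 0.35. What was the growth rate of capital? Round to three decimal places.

8.094%

Labor's share = 1 − 0.35 = 0.65.
gY = gA + 0.65×0.58 + 0.35×g.
0.35×g = 7.13 − 3.92 − 0.377 = 2.833.
g = 2.833 / 0.35 = 8.09429%.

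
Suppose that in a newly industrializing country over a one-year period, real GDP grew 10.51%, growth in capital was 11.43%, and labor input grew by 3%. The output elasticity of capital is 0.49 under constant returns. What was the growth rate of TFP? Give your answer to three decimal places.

Labor's share = 1 − 0.49 = 0.51.
Capital: 0.49 × 11.43 = 5.6007 pp.
Labor input: 0.51 × 3 = 1.53 pp.
TFP growth = 10.51 − 7.1307 = 3.3793%.

3.379%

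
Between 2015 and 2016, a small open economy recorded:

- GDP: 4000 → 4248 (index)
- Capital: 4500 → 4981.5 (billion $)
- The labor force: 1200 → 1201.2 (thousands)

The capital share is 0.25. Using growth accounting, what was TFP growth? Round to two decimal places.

GDP growth = (4248 − 4000) / 4000 = 6.2%.
Capital growth = (4981.5 − 4500) / 4500 = 10.7%.
The labor force growth = (1201.2 − 1200) / 1200 = 0.1%.
Labor's share = 1 − 0.25 = 0.75.
Capital: 0.25 × 10.7 = 2.675 pp.
The labor force: 0.75 × 0.1 = 0.075 pp.
TFP growth = 6.2 − 2.75 = 3.45%.

TFP grew 3.45%.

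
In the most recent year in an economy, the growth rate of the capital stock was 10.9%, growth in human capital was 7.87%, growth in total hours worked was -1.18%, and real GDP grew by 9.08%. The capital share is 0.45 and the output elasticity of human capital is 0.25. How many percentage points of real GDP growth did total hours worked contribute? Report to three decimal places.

Labor's share = 1 − 0.45 − 0.25 = 0.3.
Contribution = share × growth = 0.3 × (-1.18) = -0.354 pp.

-0.354 pp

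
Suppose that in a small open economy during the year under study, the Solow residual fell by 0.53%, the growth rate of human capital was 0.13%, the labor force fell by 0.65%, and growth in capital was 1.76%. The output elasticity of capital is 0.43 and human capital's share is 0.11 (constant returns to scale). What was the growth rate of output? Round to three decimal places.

Labor's share = 1 − 0.43 − 0.11 = 0.46.
Capital: 0.43 × 1.76 = 0.7568 pp.
Human capital: 0.11 × 0.13 = 0.0143 pp.
The labor force: 0.46 × (-0.65) = -0.299 pp.
Output growth = -0.53 + 0.4721 = -0.0579%.

-0.058%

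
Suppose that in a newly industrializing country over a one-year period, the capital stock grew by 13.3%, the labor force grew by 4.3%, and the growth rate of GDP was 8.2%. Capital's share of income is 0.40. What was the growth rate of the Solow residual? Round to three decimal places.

Labor's share = 1 − 0.4 = 0.6.
The capital stock: 0.4 × 13.3 = 5.32 pp.
The labor force: 0.6 × 4.3 = 2.58 pp.
TFP growth = 8.2 − 7.9 = 0.3%.

The Solow residual growth was 0.300%.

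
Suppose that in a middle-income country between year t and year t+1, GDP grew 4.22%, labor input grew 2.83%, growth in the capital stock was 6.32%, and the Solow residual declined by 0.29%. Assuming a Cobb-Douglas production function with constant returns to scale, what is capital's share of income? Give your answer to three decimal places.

Capital's share of income is 0.481.

gY = gA + α·gK + (1−α)·gL, so gY − gA − gL = α(gK − gL).
4.22 + 0.29 − 2.83 = α × (6.32 − 2.83).
1.68 = 3.49 α, so α = 0.48138.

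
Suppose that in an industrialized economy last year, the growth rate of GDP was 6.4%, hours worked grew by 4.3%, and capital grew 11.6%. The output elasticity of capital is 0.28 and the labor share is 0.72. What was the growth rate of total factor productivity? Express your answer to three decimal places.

Total factor productivity grew 0.056%.

Labor's share = 1 − 0.28 = 0.72.
Capital: 0.28 × 11.6 = 3.248 pp.
Hours worked: 0.72 × 4.3 = 3.096 pp.
TFP growth = 6.4 − 6.344 = 0.056%.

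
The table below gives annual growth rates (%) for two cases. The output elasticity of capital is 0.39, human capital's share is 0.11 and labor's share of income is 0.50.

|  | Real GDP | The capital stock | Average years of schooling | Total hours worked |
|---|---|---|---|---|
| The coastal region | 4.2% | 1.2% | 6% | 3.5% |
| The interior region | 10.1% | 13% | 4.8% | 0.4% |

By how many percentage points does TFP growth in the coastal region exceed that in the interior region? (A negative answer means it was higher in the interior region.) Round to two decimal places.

Labor's share = 1 − 0.39 − 0.11 = 0.5.
The coastal region: TFP = 4.2 − 0.468 − 0.66 − 1.75 = 1.322%.
The interior region: TFP = 10.1 − 5.07 − 0.528 − 0.2 = 4.302%.
Difference = 1.322 − (4.302) = -2.98 pp.

-2.98 percentage points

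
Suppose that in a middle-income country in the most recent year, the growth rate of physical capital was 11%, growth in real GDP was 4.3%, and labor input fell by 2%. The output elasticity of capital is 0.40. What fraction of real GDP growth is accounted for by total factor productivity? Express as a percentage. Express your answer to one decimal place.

25.6%

Labor's share = 1 − 0.4 = 0.6.
Physical capital: 0.4 × 11 = 4.4 pp.
Labor input: 0.6 × (-2) = -1.2 pp.
TFP growth = 4.3 − 3.2 = 1.1%.
TFP share of growth = 1.1 / 4.3 × 100 = 25.581%.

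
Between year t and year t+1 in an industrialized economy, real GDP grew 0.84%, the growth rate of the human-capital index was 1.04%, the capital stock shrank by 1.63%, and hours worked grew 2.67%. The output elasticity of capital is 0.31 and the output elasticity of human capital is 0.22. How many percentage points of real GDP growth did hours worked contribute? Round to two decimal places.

Labor's share = 1 − 0.31 − 0.22 = 0.47.
Contribution = share × growth = 0.47 × 2.67 = 1.2549 pp.

1.25 pp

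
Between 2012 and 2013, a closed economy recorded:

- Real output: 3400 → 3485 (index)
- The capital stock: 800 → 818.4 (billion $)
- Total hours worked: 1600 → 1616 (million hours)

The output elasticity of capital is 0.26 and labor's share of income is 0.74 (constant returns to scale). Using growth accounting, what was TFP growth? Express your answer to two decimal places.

TFP growth was 1.16%.

Real output growth = (3485 − 3400) / 3400 = 2.5%.
The capital stock growth = (818.4 − 800) / 800 = 2.3%.
Total hours worked growth = (1616 − 1600) / 1600 = 1%.
Labor's share = 1 − 0.26 = 0.74.
The capital stock: 0.26 × 2.3 = 0.598 pp.
Total hours worked: 0.74 × 1 = 0.74 pp.
TFP growth = 2.5 − 1.338 = 1.162%.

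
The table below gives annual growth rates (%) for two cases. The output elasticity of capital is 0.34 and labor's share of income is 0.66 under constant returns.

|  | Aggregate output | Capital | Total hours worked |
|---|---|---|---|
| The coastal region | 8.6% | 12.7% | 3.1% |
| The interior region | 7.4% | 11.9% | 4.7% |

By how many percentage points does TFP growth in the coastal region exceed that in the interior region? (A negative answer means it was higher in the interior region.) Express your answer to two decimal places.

1.98 percentage points

Labor's share = 1 − 0.34 = 0.66.
The coastal region: TFP = 8.6 − 4.318 − 2.046 = 2.236%.
The interior region: TFP = 7.4 − 4.046 − 3.102 = 0.252%.
Difference = 2.236 − (0.252) = 1.984 pp.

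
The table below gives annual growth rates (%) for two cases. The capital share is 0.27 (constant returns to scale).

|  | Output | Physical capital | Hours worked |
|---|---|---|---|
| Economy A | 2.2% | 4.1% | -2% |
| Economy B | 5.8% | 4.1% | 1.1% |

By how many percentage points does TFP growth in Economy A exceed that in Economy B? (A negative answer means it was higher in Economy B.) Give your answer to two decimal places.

-1.34 percentage points

Labor's share = 1 − 0.27 = 0.73.
Economy A: TFP = 2.2 − 1.107 + 1.46 = 2.553%.
Economy B: TFP = 5.8 − 1.107 − 0.803 = 3.89%.
Difference = 2.553 − (3.89) = -1.337 pp.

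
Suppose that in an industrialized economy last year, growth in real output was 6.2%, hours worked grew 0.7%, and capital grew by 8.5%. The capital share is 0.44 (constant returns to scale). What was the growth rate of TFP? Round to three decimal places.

Labor's share = 1 − 0.44 = 0.56.
Capital: 0.44 × 8.5 = 3.74 pp.
Hours worked: 0.56 × 0.7 = 0.392 pp.
TFP growth = 6.2 − 4.132 = 2.068%.

2.068%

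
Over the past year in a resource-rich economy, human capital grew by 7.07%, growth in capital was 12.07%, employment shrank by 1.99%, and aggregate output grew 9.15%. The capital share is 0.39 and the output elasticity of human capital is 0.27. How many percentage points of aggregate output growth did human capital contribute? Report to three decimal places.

1.909

Contribution = share × growth = 0.27 × 7.07 = 1.9089 pp.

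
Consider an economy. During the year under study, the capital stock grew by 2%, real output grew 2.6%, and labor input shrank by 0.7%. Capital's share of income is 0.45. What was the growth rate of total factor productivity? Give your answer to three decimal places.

2.085%

Labor's share = 1 − 0.45 = 0.55.
The capital stock: 0.45 × 2 = 0.9 pp.
Labor input: 0.55 × (-0.7) = -0.385 pp.
TFP growth = 2.6 − 0.515 = 2.085%.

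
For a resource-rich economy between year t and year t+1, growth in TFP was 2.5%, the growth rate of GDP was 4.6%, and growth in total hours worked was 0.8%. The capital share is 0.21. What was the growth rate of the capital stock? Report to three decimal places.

Labor's share = 1 − 0.21 = 0.79.
gY = gA + 0.79×0.8 + 0.21×g.
0.21×g = 4.6 − 2.5 − 0.632 = 1.468.
g = 1.468 / 0.21 = 6.99048%.

6.990%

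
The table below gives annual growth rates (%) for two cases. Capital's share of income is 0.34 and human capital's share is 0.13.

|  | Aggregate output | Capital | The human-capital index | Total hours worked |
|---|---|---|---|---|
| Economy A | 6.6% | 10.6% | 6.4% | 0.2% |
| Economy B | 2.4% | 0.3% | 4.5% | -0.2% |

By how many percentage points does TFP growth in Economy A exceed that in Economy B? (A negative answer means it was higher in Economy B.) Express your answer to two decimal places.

0.24 percentage points

Labor's share = 1 − 0.34 − 0.13 = 0.53.
Economy A: TFP = 6.6 − 3.604 − 0.832 − 0.106 = 2.058%.
Economy B: TFP = 2.4 − 0.102 − 0.585 + 0.106 = 1.819%.
Difference = 2.058 − (1.819) = 0.239 pp.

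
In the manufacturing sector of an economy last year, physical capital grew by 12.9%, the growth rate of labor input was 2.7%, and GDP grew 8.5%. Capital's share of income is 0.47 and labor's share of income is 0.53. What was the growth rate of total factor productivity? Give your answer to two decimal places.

1.01%

Labor's share = 1 − 0.47 = 0.53.
Physical capital: 0.47 × 12.9 = 6.063 pp.
Labor input: 0.53 × 2.7 = 1.431 pp.
TFP growth = 8.5 − 7.494 = 1.006%.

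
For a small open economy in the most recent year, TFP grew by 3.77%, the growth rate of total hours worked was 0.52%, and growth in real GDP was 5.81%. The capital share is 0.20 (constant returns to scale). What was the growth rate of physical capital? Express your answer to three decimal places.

Labor's share = 1 − 0.2 = 0.8.
gY = gA + 0.8×0.52 + 0.2×g.
0.2×g = 5.81 − 3.77 − 0.416 = 1.624.
g = 1.624 / 0.2 = 8.12%.

8.120%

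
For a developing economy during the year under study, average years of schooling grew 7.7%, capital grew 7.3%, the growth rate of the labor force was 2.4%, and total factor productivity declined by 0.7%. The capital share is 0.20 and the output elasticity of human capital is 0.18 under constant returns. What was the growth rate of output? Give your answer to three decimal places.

Labor's share = 1 − 0.2 − 0.18 = 0.62.
Capital: 0.2 × 7.3 = 1.46 pp.
Average years of schooling: 0.18 × 7.7 = 1.386 pp.
The labor force: 0.62 × 2.4 = 1.488 pp.
Output growth = -0.7 + 4.334 = 3.634%.

Output growth was 3.634%.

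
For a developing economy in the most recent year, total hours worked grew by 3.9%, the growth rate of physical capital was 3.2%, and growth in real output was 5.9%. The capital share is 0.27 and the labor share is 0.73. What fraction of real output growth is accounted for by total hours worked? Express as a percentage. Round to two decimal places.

Labor's share = 1 − 0.27 = 0.73.
Total hours worked contributed 0.73 × 3.9 = 2.847 pp.
Share of growth = 2.847 / 5.9 × 100 = 48.2542%.

48.25%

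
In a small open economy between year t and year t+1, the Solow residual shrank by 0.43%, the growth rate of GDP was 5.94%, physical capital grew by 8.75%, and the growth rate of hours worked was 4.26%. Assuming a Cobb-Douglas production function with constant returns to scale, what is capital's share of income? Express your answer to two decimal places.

α = 0.47

gY = gA + α·gK + (1−α)·gL, so gY − gA − gL = α(gK − gL).
5.94 + 0.43 − 4.26 = α × (8.75 − 4.26).
2.11 = 4.49 α, so α = 0.4699.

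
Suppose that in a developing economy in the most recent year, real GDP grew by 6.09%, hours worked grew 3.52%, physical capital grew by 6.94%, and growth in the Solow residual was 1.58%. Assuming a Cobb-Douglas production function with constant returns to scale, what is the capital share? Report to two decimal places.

gY = gA + α·gK + (1−α)·gL, so gY − gA − gL = α(gK − gL).
6.09 − 1.58 − 3.52 = α × (6.94 − 3.52).
0.99 = 3.42 α, so α = 0.2895.

The capital share is 0.29.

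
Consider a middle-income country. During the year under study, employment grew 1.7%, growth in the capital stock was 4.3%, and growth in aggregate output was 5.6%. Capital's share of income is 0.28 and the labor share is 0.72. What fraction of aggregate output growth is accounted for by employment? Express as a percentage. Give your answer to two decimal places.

21.86%

Labor's share = 1 − 0.28 = 0.72.
Employment contributed 0.72 × 1.7 = 1.224 pp.
Share of growth = 1.224 / 5.6 × 100 = 21.8571%.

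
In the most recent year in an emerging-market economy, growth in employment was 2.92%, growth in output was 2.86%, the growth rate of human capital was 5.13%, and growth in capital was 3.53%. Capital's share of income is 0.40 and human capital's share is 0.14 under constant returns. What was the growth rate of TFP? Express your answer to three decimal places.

-0.613%

Labor's share = 1 − 0.4 − 0.14 = 0.46.
Capital: 0.4 × 3.53 = 1.412 pp.
Human capital: 0.14 × 5.13 = 0.7182 pp.
Employment: 0.46 × 2.92 = 1.3432 pp.
TFP growth = 2.86 − 3.4734 = -0.6134%.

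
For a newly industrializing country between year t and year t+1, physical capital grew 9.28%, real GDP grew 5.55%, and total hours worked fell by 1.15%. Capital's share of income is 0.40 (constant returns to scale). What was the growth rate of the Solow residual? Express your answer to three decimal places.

Labor's share = 1 − 0.4 = 0.6.
Physical capital: 0.4 × 9.28 = 3.712 pp.
Total hours worked: 0.6 × (-1.15) = -0.69 pp.
TFP growth = 5.55 − 3.022 = 2.528%.

2.528%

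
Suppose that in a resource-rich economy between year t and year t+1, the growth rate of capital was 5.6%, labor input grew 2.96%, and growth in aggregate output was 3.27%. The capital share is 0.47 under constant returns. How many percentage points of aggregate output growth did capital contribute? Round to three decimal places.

2.632 percentage points

Contribution = share × growth = 0.47 × 5.6 = 2.632 pp.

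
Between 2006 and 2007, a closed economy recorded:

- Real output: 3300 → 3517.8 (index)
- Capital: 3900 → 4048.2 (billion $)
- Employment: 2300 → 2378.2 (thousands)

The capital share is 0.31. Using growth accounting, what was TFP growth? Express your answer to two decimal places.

TFP growth was 3.08%.

Real output growth = (3517.8 − 3300) / 3300 = 6.6%.
Capital growth = (4048.2 − 3900) / 3900 = 3.8%.
Employment growth = (2378.2 − 2300) / 2300 = 3.4%.
Labor's share = 1 − 0.31 = 0.69.
Capital: 0.31 × 3.8 = 1.178 pp.
Employment: 0.69 × 3.4 = 2.346 pp.
TFP growth = 6.6 − 3.524 = 3.076%.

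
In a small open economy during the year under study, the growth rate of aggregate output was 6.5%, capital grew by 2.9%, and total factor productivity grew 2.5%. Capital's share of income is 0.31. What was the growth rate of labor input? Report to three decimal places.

Labor's share = 1 − 0.31 = 0.69.
gY = gA + 0.31×2.9 + 0.69×g.
0.69×g = 6.5 − 2.5 − 0.899 = 3.101.
g = 3.101 / 0.69 = 4.4942%.

Labor input growth was 4.494%.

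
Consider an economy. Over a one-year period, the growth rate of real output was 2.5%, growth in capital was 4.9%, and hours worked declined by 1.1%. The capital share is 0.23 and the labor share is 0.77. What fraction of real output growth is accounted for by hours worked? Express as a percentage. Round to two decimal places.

Hours worked accounted for -33.88% of growth.

Labor's share = 1 − 0.23 = 0.77.
Hours worked contributed 0.77 × (-1.1) = -0.847 pp.
Share of growth = -0.847 / 2.5 × 100 = -33.88%.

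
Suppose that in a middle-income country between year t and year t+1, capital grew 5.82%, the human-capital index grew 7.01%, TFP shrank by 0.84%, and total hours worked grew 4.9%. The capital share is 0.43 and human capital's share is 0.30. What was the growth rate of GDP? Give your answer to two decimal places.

5.09%

Labor's share = 1 − 0.43 − 0.3 = 0.27.
Capital: 0.43 × 5.82 = 2.5026 pp.
The human-capital index: 0.3 × 7.01 = 2.103 pp.
Total hours worked: 0.27 × 4.9 = 1.323 pp.
Output growth = -0.84 + 5.9286 = 5.0886%.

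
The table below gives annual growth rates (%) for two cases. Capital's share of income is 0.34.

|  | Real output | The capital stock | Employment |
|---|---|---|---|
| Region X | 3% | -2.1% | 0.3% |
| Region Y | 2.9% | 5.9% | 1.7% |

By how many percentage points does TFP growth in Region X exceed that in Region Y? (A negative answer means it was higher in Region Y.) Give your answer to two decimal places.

3.74 percentage points

Labor's share = 1 − 0.34 = 0.66.
Region X: TFP = 3 + 0.714 − 0.198 = 3.516%.
Region Y: TFP = 2.9 − 2.006 − 1.122 = -0.228%.
Difference = 3.516 − (-0.228) = 3.744 pp.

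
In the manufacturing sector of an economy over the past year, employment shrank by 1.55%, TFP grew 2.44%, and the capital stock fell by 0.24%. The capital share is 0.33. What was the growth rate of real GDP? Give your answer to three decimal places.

Labor's share = 1 − 0.33 = 0.67.
The capital stock: 0.33 × (-0.24) = -0.0792 pp.
Employment: 0.67 × (-1.55) = -1.0385 pp.
Output growth = 2.44 + (-1.1177) = 1.3223%.

Real GDP growth was 1.322%.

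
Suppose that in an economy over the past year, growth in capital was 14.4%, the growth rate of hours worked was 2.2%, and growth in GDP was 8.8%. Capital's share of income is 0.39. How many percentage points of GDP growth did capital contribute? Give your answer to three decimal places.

Contribution = share × growth = 0.39 × 14.4 = 5.616 pp.

5.616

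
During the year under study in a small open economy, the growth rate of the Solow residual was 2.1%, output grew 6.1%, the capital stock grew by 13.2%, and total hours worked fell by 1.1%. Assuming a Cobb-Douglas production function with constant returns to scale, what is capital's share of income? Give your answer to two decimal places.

gY = gA + α·gK + (1−α)·gL, so gY − gA − gL = α(gK − gL).
6.1 − 2.1 + 1.1 = α × (13.2 − (-1.1)).
5.1 = 14.3 α, so α = 0.3566.

0.36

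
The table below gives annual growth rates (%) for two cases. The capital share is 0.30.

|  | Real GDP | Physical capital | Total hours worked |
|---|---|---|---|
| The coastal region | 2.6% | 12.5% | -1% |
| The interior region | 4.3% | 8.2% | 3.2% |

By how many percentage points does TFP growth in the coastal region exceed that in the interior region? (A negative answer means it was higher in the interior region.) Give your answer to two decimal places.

-0.05 percentage points

Labor's share = 1 − 0.3 = 0.7.
The coastal region: TFP = 2.6 − 3.75 + 0.7 = -0.45%.
The interior region: TFP = 4.3 − 2.46 − 2.24 = -0.4%.
Difference = -0.45 − (-0.4) = -0.05 pp.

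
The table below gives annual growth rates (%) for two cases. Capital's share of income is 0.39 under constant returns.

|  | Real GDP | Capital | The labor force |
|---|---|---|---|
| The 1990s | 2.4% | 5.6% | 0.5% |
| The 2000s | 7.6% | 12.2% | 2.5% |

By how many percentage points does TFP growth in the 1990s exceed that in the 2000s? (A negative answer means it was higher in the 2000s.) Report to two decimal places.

Labor's share = 1 − 0.39 = 0.61.
The 1990s: TFP = 2.4 − 2.184 − 0.305 = -0.089%.
The 2000s: TFP = 7.6 − 4.758 − 1.525 = 1.317%.
Difference = -0.089 − (1.317) = -1.406 pp.

-1.41 percentage points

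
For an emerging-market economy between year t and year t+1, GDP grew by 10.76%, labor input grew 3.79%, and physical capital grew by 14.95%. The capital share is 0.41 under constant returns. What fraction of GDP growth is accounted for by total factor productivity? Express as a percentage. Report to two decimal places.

Labor's share = 1 − 0.41 = 0.59.
Physical capital: 0.41 × 14.95 = 6.1295 pp.
Labor input: 0.59 × 3.79 = 2.2361 pp.
TFP growth = 10.76 − 8.3656 = 2.3944%.
TFP share of growth = 2.3944 / 10.76 × 100 = 22.2528%.

Total factor productivity accounted for 22.25% of growth.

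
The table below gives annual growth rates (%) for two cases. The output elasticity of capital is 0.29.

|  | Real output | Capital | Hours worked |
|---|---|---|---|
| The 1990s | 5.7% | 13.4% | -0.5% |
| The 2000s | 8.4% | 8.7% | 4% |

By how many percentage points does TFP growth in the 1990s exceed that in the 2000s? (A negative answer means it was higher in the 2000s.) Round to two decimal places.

-0.87 percentage points

Labor's share = 1 − 0.29 = 0.71.
The 1990s: TFP = 5.7 − 3.886 + 0.355 = 2.169%.
The 2000s: TFP = 8.4 − 2.523 − 2.84 = 3.037%.
Difference = 2.169 − (3.037) = -0.868 pp.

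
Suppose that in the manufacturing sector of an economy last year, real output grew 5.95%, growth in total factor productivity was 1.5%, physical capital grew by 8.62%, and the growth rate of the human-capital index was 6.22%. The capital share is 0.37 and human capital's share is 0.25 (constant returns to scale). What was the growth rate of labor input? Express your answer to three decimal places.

-0.775%

Labor's share = 1 − 0.37 − 0.25 = 0.38.
gY = gA + 0.37×8.62 + 0.25×6.22 + 0.38×g.
0.38×g = 5.95 − 1.5 − 4.7444 = -0.2944.
g = -0.2944 / 0.38 = -0.77474%.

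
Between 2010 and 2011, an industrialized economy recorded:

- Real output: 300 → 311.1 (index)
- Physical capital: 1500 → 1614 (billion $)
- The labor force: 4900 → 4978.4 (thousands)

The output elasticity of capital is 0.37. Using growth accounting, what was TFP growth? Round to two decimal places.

Real output growth = (311.1 − 300) / 300 = 3.7%.
Physical capital growth = (1614 − 1500) / 1500 = 7.6%.
The labor force growth = (4978.4 − 4900) / 4900 = 1.6%.
Labor's share = 1 − 0.37 = 0.63.
Physical capital: 0.37 × 7.6 = 2.812 pp.
The labor force: 0.63 × 1.6 = 1.008 pp.
TFP growth = 3.7 − 3.82 = -0.12%.

-0.12%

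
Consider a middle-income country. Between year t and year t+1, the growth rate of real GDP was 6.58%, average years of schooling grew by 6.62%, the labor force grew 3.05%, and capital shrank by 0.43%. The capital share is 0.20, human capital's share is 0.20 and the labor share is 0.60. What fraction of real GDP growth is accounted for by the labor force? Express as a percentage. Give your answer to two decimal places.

27.81%

Labor's share = 1 − 0.2 − 0.2 = 0.6.
The labor force contributed 0.6 × 3.05 = 1.83 pp.
Share of growth = 1.83 / 6.58 × 100 = 27.8116%.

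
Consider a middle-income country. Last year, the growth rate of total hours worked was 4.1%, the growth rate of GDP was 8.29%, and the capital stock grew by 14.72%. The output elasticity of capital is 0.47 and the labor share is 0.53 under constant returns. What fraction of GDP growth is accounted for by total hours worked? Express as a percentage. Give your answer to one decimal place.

Labor's share = 1 − 0.47 = 0.53.
Total hours worked contributed 0.53 × 4.1 = 2.173 pp.
Share of growth = 2.173 / 8.29 × 100 = 26.212%.

26.2%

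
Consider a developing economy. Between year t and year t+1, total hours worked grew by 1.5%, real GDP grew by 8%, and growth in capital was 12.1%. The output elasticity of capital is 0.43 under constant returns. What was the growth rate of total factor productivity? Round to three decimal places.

Total factor productivity grew 1.942%.

Labor's share = 1 − 0.43 = 0.57.
Capital: 0.43 × 12.1 = 5.203 pp.
Total hours worked: 0.57 × 1.5 = 0.855 pp.
TFP growth = 8 − 6.058 = 1.942%.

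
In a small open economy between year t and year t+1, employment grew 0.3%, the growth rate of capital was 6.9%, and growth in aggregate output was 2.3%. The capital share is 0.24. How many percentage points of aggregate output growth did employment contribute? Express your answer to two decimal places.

0.23 percentage points

Labor's share = 1 − 0.24 = 0.76.
Contribution = share × growth = 0.76 × 0.3 = 0.228 pp.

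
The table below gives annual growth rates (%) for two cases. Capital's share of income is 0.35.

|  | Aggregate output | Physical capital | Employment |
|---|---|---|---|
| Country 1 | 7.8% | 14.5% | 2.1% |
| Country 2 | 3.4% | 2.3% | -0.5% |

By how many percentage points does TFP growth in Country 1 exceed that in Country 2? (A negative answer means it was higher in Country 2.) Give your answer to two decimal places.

-1.56 percentage points

Labor's share = 1 − 0.35 = 0.65.
Country 1: TFP = 7.8 − 5.075 − 1.365 = 1.36%.
Country 2: TFP = 3.4 − 0.805 + 0.325 = 2.92%.
Difference = 1.36 − (2.92) = -1.56 pp.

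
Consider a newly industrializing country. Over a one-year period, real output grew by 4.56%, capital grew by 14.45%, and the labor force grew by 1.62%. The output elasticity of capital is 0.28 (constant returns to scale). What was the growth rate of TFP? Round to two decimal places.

-0.65%

Labor's share = 1 − 0.28 = 0.72.
Capital: 0.28 × 14.45 = 4.046 pp.
The labor force: 0.72 × 1.62 = 1.1664 pp.
TFP growth = 4.56 − 5.2124 = -0.6524%.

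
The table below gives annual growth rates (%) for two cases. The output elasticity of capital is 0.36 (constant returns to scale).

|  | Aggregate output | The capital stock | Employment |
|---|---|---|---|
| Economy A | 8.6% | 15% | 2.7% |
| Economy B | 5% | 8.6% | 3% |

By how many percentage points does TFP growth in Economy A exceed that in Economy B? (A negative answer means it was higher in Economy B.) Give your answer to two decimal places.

Labor's share = 1 − 0.36 = 0.64.
Economy A: TFP = 8.6 − 5.4 − 1.728 = 1.472%.
Economy B: TFP = 5 − 3.096 − 1.92 = -0.016%.
Difference = 1.472 − (-0.016) = 1.488 pp.

1.49 percentage points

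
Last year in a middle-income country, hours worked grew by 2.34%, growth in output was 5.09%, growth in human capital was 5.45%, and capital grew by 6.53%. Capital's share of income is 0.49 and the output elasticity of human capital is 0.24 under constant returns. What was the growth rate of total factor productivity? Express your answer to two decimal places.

Labor's share = 1 − 0.49 − 0.24 = 0.27.
Capital: 0.49 × 6.53 = 3.1997 pp.
Human capital: 0.24 × 5.45 = 1.308 pp.
Hours worked: 0.27 × 2.34 = 0.6318 pp.
TFP growth = 5.09 − 5.1395 = -0.0495%.

-0.05%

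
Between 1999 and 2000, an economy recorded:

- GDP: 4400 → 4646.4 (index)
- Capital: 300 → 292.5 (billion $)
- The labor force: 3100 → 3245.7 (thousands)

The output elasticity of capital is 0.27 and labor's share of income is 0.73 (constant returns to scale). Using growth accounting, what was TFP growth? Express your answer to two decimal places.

TFP grew 2.84%.

GDP growth = (4646.4 − 4400) / 4400 = 5.6%.
Capital growth = (292.5 − 300) / 300 = -2.5%.
The labor force growth = (3245.7 − 3100) / 3100 = 4.7%.
Labor's share = 1 − 0.27 = 0.73.
Capital: 0.27 × (-2.5) = -0.675 pp.
The labor force: 0.73 × 4.7 = 3.431 pp.
TFP growth = 5.6 − 2.756 = 2.844%.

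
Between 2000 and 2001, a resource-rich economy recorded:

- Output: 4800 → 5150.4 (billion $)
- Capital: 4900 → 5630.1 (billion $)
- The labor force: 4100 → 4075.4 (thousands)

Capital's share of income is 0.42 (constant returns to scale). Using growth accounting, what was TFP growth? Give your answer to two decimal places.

TFP growth was 1.39%.

Output growth = (5150.4 − 4800) / 4800 = 7.3%.
Capital growth = (5630.1 − 4900) / 4900 = 14.9%.
The labor force growth = (4075.4 − 4100) / 4100 = -0.6%.
Labor's share = 1 − 0.42 = 0.58.
Capital: 0.42 × 14.9 = 6.258 pp.
The labor force: 0.58 × (-0.6) = -0.348 pp.
TFP growth = 7.3 − 5.91 = 1.39%.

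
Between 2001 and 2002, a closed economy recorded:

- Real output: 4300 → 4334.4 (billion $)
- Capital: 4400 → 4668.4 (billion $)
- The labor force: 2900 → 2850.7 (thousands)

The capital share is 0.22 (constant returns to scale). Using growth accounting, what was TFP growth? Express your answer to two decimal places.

Real output growth = (4334.4 − 4300) / 4300 = 0.8%.
Capital growth = (4668.4 − 4400) / 4400 = 6.1%.
The labor force growth = (2850.7 − 2900) / 2900 = -1.7%.
Labor's share = 1 − 0.22 = 0.78.
Capital: 0.22 × 6.1 = 1.342 pp.
The labor force: 0.78 × (-1.7) = -1.326 pp.
TFP growth = 0.8 − 0.016 = 0.784%.

0.78%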